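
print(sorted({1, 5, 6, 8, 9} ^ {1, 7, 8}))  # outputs [5, 6, 7, 9]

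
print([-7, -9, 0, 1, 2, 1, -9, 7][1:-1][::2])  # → [-9, 1, 1]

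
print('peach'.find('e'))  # 1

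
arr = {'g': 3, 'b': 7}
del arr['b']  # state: {'g': 3}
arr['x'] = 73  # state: {'g': 3, 'x': 73}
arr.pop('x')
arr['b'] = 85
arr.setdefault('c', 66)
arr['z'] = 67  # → {'g': 3, 'b': 85, 'c': 66, 'z': 67}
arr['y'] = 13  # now {'g': 3, 'b': 85, 'c': 66, 'z': 67, 'y': 13}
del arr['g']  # {'b': 85, 'c': 66, 'z': 67, 'y': 13}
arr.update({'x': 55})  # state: {'b': 85, 'c': 66, 'z': 67, 'y': 13, 'x': 55}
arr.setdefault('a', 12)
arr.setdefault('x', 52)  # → 55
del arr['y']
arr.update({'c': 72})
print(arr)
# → {'b': 85, 'c': 72, 'z': 67, 'x': 55, 'a': 12}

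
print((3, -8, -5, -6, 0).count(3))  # 1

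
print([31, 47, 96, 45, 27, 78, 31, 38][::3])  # [31, 45, 31]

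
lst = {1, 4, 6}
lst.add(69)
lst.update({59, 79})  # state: {1, 4, 6, 59, 69, 79}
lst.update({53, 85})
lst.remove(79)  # {1, 4, 6, 53, 59, 69, 85}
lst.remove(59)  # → {1, 4, 6, 53, 69, 85}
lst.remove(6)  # {1, 4, 53, 69, 85}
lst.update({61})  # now {1, 4, 53, 61, 69, 85}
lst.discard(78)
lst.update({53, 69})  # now {1, 4, 53, 61, 69, 85}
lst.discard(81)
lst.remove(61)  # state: {1, 4, 53, 69, 85}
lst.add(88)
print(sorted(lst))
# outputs [1, 4, 53, 69, 85, 88]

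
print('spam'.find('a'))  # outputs 2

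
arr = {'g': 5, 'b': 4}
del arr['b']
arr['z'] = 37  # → {'g': 5, 'z': 37}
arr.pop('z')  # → 37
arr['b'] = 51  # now {'g': 5, 'b': 51}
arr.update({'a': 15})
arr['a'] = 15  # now {'g': 5, 'b': 51, 'a': 15}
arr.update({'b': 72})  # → {'g': 5, 'b': 72, 'a': 15}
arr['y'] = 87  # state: {'g': 5, 'b': 72, 'a': 15, 'y': 87}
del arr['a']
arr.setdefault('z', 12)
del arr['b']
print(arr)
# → {'g': 5, 'y': 87, 'z': 12}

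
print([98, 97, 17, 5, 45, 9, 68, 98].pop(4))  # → 45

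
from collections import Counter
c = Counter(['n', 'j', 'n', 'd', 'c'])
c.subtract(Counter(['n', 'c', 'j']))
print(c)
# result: Counter({'n': 1, 'd': 1, 'j': 0, 'c': 0})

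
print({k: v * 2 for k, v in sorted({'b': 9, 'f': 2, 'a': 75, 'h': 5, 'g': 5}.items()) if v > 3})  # {'a': 150, 'b': 18, 'g': 10, 'h': 10}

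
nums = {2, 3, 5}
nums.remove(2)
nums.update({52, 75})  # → {3, 5, 52, 75}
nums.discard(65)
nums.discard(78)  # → {3, 5, 52, 75}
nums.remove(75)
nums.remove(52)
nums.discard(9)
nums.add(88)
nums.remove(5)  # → {3, 88}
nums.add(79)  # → {3, 79, 88}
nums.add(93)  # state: {3, 79, 88, 93}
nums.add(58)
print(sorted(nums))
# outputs [3, 58, 79, 88, 93]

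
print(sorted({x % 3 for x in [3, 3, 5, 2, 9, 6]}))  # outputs [0, 2]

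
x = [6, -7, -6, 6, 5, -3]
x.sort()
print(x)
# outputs [-7, -6, -3, 5, 6, 6]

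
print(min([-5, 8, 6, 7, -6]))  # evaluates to -6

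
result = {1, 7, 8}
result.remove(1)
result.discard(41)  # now {7, 8}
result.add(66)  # {7, 8, 66}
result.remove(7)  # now {8, 66}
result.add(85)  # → {8, 66, 85}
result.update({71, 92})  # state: {8, 66, 71, 85, 92}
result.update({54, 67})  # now {8, 54, 66, 67, 71, 85, 92}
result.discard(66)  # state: {8, 54, 67, 71, 85, 92}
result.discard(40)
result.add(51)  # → {8, 51, 54, 67, 71, 85, 92}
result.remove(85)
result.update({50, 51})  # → {8, 50, 51, 54, 67, 71, 92}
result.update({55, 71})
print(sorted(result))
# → [8, 50, 51, 54, 55, 67, 71, 92]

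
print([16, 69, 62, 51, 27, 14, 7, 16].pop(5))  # 14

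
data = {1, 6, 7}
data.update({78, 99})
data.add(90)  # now {1, 6, 7, 78, 90, 99}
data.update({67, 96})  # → {1, 6, 7, 67, 78, 90, 96, 99}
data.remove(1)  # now {6, 7, 67, 78, 90, 96, 99}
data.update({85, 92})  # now {6, 7, 67, 78, 85, 90, 92, 96, 99}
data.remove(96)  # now {6, 7, 67, 78, 85, 90, 92, 99}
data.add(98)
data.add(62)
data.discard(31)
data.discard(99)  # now {6, 7, 62, 67, 78, 85, 90, 92, 98}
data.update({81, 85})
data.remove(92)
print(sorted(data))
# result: [6, 7, 62, 67, 78, 81, 85, 90, 98]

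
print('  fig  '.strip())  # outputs fig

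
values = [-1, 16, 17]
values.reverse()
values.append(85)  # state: [17, 16, -1, 85]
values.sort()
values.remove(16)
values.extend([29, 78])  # [-1, 17, 85, 29, 78]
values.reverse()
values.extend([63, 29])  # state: [78, 29, 85, 17, -1, 63, 29]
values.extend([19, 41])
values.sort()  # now [-1, 17, 19, 29, 29, 41, 63, 78, 85]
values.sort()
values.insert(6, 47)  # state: [-1, 17, 19, 29, 29, 41, 47, 63, 78, 85]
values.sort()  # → [-1, 17, 19, 29, 29, 41, 47, 63, 78, 85]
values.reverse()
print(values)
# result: [85, 78, 63, 47, 41, 29, 29, 19, 17, -1]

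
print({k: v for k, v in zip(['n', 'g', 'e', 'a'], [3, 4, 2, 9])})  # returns {'n': 3, 'g': 4, 'e': 2, 'a': 9}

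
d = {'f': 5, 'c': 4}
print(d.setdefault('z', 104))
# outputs 104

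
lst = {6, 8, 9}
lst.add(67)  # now {6, 8, 9, 67}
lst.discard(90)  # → {6, 8, 9, 67}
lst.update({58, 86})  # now {6, 8, 9, 58, 67, 86}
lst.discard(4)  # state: {6, 8, 9, 58, 67, 86}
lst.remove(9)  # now {6, 8, 58, 67, 86}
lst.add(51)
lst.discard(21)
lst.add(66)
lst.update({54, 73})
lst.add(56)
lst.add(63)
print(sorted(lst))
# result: [6, 8, 51, 54, 56, 58, 63, 66, 67, 73, 86]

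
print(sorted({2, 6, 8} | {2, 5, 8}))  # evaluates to [2, 5, 6, 8]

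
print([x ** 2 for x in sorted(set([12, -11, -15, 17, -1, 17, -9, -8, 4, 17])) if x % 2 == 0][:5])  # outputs [64, 16, 144]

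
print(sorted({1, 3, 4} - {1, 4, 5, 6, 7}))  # [3]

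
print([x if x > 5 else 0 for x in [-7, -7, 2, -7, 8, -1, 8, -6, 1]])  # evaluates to [0, 0, 0, 0, 8, 0, 8, 0, 0]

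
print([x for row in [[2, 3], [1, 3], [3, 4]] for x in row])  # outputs [2, 3, 1, 3, 3, 4]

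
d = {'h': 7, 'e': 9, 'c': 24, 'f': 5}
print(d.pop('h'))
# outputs 7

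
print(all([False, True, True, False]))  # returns False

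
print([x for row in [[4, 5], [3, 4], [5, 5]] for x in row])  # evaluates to [4, 5, 3, 4, 5, 5]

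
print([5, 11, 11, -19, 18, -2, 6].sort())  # None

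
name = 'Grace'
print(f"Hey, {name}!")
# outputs Hey, Grace!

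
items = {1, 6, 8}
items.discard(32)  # {1, 6, 8}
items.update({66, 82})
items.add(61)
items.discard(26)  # {1, 6, 8, 61, 66, 82}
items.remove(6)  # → {1, 8, 61, 66, 82}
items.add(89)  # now {1, 8, 61, 66, 82, 89}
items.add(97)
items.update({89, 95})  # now {1, 8, 61, 66, 82, 89, 95, 97}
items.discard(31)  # {1, 8, 61, 66, 82, 89, 95, 97}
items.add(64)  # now {1, 8, 61, 64, 66, 82, 89, 95, 97}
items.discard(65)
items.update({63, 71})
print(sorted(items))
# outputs [1, 8, 61, 63, 64, 66, 71, 82, 89, 95, 97]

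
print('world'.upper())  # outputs WORLD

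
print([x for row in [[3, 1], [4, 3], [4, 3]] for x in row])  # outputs [3, 1, 4, 3, 4, 3]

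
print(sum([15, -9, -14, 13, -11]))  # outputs -6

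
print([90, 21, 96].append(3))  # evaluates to None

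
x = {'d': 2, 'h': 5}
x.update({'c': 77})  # {'d': 2, 'h': 5, 'c': 77}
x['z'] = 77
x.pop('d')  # 2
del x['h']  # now {'c': 77, 'z': 77}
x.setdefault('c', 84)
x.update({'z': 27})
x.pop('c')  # 77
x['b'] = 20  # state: {'z': 27, 'b': 20}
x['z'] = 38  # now {'z': 38, 'b': 20}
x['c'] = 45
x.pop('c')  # 45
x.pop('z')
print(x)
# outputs {'b': 20}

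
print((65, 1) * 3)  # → (65, 1, 65, 1, 65, 1)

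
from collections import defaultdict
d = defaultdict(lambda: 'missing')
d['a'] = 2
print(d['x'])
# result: missing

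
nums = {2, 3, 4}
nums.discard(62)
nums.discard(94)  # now {2, 3, 4}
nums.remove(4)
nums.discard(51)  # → {2, 3}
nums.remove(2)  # {3}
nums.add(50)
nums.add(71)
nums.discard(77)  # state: {3, 50, 71}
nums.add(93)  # {3, 50, 71, 93}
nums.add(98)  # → {3, 50, 71, 93, 98}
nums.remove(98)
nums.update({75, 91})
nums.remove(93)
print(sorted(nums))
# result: [3, 50, 71, 75, 91]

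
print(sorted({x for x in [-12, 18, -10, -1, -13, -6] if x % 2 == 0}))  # [-12, -10, -6, 18]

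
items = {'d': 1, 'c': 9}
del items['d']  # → {'c': 9}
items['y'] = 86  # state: {'c': 9, 'y': 86}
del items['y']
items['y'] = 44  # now {'c': 9, 'y': 44}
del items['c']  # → {'y': 44}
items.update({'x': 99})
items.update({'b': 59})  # {'y': 44, 'x': 99, 'b': 59}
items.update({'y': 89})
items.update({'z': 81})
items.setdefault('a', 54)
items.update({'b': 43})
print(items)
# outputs {'y': 89, 'x': 99, 'b': 43, 'z': 81, 'a': 54}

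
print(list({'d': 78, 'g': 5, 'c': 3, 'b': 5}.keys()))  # ['d', 'g', 'c', 'b']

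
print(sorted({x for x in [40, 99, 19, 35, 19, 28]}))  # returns [19, 28, 35, 40, 99]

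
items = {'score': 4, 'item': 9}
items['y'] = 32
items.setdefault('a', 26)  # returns 26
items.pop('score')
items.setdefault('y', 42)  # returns 32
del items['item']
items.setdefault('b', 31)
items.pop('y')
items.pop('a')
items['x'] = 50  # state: {'b': 31, 'x': 50}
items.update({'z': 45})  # {'b': 31, 'x': 50, 'z': 45}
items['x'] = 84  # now {'b': 31, 'x': 84, 'z': 45}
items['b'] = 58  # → {'b': 58, 'x': 84, 'z': 45}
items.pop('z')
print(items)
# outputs {'b': 58, 'x': 84}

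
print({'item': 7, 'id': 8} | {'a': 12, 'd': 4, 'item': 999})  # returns {'item': 999, 'id': 8, 'a': 12, 'd': 4}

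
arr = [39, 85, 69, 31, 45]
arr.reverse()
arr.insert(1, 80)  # [45, 80, 31, 69, 85, 39]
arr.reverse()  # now [39, 85, 69, 31, 80, 45]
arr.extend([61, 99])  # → [39, 85, 69, 31, 80, 45, 61, 99]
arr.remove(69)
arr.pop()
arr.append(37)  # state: [39, 85, 31, 80, 45, 61, 37]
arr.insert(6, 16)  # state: [39, 85, 31, 80, 45, 61, 16, 37]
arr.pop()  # 37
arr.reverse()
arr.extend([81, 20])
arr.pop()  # 20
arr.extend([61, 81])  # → [16, 61, 45, 80, 31, 85, 39, 81, 61, 81]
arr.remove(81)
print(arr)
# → [16, 61, 45, 80, 31, 85, 39, 61, 81]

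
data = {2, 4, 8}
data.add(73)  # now {2, 4, 8, 73}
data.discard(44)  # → {2, 4, 8, 73}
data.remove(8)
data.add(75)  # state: {2, 4, 73, 75}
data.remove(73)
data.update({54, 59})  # {2, 4, 54, 59, 75}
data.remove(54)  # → {2, 4, 59, 75}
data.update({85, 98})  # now {2, 4, 59, 75, 85, 98}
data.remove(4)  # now {2, 59, 75, 85, 98}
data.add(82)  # {2, 59, 75, 82, 85, 98}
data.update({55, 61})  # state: {2, 55, 59, 61, 75, 82, 85, 98}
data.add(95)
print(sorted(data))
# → [2, 55, 59, 61, 75, 82, 85, 95, 98]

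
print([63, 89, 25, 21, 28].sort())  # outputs None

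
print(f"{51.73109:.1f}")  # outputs 51.7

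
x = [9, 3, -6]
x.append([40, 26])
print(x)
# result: [9, 3, -6, [40, 26]]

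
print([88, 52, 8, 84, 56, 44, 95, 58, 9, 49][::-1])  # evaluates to [49, 9, 58, 95, 44, 56, 84, 8, 52, 88]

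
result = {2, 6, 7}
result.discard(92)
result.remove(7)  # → {2, 6}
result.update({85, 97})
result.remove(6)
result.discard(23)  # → {2, 85, 97}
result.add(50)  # {2, 50, 85, 97}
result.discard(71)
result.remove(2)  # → {50, 85, 97}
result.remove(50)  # {85, 97}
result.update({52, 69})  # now {52, 69, 85, 97}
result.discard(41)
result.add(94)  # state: {52, 69, 85, 94, 97}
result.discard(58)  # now {52, 69, 85, 94, 97}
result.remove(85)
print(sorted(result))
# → [52, 69, 94, 97]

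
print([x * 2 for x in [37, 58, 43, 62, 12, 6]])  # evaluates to [74, 116, 86, 124, 24, 12]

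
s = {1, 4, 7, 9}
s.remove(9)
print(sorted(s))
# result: [1, 4, 7]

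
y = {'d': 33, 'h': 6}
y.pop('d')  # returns 33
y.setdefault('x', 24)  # 24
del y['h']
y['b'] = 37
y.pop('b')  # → 37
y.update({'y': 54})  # {'x': 24, 'y': 54}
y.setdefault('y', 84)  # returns 54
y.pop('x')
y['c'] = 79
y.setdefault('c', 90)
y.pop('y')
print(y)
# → {'c': 79}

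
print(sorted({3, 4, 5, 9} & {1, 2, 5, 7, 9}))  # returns [5, 9]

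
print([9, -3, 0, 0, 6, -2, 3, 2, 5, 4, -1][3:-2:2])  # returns [0, -2, 2]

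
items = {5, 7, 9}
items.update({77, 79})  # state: {5, 7, 9, 77, 79}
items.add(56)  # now {5, 7, 9, 56, 77, 79}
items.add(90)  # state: {5, 7, 9, 56, 77, 79, 90}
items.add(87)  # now {5, 7, 9, 56, 77, 79, 87, 90}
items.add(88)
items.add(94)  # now {5, 7, 9, 56, 77, 79, 87, 88, 90, 94}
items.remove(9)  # {5, 7, 56, 77, 79, 87, 88, 90, 94}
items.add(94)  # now {5, 7, 56, 77, 79, 87, 88, 90, 94}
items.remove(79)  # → {5, 7, 56, 77, 87, 88, 90, 94}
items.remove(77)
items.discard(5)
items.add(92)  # {7, 56, 87, 88, 90, 92, 94}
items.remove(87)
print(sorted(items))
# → [7, 56, 88, 90, 92, 94]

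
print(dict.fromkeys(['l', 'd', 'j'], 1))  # {'l': 1, 'd': 1, 'j': 1}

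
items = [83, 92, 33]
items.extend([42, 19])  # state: [83, 92, 33, 42, 19]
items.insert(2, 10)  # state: [83, 92, 10, 33, 42, 19]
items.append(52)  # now [83, 92, 10, 33, 42, 19, 52]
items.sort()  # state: [10, 19, 33, 42, 52, 83, 92]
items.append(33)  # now [10, 19, 33, 42, 52, 83, 92, 33]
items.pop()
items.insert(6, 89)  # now [10, 19, 33, 42, 52, 83, 89, 92]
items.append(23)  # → [10, 19, 33, 42, 52, 83, 89, 92, 23]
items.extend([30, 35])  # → [10, 19, 33, 42, 52, 83, 89, 92, 23, 30, 35]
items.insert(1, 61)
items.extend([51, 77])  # [10, 61, 19, 33, 42, 52, 83, 89, 92, 23, 30, 35, 51, 77]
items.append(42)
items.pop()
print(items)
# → [10, 61, 19, 33, 42, 52, 83, 89, 92, 23, 30, 35, 51, 77]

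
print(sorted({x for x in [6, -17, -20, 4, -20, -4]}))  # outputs [-20, -17, -4, 4, 6]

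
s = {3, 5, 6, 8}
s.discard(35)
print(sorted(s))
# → [3, 5, 6, 8]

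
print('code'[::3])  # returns ce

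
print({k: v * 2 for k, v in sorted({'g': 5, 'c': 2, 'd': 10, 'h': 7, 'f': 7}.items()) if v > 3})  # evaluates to {'d': 20, 'f': 14, 'g': 10, 'h': 14}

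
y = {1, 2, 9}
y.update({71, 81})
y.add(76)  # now {1, 2, 9, 71, 76, 81}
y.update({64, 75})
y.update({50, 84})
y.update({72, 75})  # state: {1, 2, 9, 50, 64, 71, 72, 75, 76, 81, 84}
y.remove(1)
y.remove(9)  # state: {2, 50, 64, 71, 72, 75, 76, 81, 84}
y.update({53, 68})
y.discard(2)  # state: {50, 53, 64, 68, 71, 72, 75, 76, 81, 84}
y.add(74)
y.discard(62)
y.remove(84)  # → {50, 53, 64, 68, 71, 72, 74, 75, 76, 81}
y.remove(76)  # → {50, 53, 64, 68, 71, 72, 74, 75, 81}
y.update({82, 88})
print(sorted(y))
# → [50, 53, 64, 68, 71, 72, 74, 75, 81, 82, 88]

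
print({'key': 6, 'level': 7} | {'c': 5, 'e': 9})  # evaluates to {'key': 6, 'level': 7, 'c': 5, 'e': 9}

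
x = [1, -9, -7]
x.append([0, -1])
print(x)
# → [1, -9, -7, [0, -1]]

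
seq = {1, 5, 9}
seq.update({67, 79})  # {1, 5, 9, 67, 79}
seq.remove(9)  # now {1, 5, 67, 79}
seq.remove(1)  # {5, 67, 79}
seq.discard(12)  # {5, 67, 79}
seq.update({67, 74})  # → {5, 67, 74, 79}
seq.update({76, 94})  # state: {5, 67, 74, 76, 79, 94}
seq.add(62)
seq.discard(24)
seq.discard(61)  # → {5, 62, 67, 74, 76, 79, 94}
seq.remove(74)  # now {5, 62, 67, 76, 79, 94}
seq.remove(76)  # {5, 62, 67, 79, 94}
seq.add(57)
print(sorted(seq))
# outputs [5, 57, 62, 67, 79, 94]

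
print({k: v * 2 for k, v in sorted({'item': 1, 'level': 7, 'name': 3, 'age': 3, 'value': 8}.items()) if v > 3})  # {'level': 14, 'value': 16}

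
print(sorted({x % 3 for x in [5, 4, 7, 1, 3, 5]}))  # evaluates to [0, 1, 2]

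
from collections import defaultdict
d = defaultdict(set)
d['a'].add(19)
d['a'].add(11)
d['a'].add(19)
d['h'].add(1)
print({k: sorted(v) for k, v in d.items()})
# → {'a': [11, 19], 'h': [1]}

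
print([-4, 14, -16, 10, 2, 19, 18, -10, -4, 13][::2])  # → [-4, -16, 2, 18, -4]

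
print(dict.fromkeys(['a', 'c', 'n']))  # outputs {'a': None, 'c': None, 'n': None}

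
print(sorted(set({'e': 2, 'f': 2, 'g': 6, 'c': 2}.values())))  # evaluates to [2, 6]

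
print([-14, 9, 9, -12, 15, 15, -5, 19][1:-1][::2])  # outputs [9, -12, 15]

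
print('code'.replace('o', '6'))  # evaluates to c6de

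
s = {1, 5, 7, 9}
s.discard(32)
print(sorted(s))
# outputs [1, 5, 7, 9]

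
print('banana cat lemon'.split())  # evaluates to ['banana', 'cat', 'lemon']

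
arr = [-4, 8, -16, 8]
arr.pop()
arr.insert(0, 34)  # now [34, -4, 8, -16]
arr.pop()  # -16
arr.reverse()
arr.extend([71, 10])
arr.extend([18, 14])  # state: [8, -4, 34, 71, 10, 18, 14]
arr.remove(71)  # [8, -4, 34, 10, 18, 14]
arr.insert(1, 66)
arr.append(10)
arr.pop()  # 10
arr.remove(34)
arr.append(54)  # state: [8, 66, -4, 10, 18, 14, 54]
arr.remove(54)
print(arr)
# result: [8, 66, -4, 10, 18, 14]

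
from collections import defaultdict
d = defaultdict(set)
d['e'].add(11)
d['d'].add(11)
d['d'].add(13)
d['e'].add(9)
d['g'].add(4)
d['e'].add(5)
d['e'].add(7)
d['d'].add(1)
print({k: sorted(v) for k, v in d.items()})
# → {'e': [5, 7, 9, 11], 'd': [1, 11, 13], 'g': [4]}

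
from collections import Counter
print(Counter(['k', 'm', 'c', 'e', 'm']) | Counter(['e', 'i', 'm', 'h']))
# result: Counter({'m': 2, 'k': 1, 'c': 1, 'e': 1, 'i': 1, 'h': 1})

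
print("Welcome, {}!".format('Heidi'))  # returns Welcome, Heidi!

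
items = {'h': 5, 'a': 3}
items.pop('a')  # 3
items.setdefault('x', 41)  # 41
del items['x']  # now {'h': 5}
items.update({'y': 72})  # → {'h': 5, 'y': 72}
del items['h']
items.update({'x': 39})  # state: {'y': 72, 'x': 39}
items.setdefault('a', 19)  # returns 19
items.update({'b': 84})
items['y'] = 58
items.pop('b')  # 84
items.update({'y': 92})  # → {'y': 92, 'x': 39, 'a': 19}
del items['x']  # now {'y': 92, 'a': 19}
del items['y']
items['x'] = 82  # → {'a': 19, 'x': 82}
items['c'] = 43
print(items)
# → {'a': 19, 'x': 82, 'c': 43}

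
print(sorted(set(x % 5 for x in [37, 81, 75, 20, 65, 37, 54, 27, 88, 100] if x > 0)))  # [0, 1, 2, 3, 4]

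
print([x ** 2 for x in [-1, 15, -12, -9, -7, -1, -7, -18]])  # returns [1, 225, 144, 81, 49, 1, 49, 324]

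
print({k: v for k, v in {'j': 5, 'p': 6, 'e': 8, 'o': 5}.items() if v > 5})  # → {'p': 6, 'e': 8}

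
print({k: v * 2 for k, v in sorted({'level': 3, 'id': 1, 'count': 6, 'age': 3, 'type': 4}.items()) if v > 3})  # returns {'count': 12, 'type': 8}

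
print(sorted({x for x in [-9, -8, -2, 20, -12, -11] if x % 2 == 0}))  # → [-12, -8, -2, 20]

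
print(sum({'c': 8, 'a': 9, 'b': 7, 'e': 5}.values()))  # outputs 29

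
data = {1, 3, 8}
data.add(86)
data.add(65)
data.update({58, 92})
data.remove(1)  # {3, 8, 58, 65, 86, 92}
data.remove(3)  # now {8, 58, 65, 86, 92}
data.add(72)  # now {8, 58, 65, 72, 86, 92}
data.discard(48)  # {8, 58, 65, 72, 86, 92}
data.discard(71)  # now {8, 58, 65, 72, 86, 92}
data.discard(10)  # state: {8, 58, 65, 72, 86, 92}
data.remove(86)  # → {8, 58, 65, 72, 92}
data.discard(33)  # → {8, 58, 65, 72, 92}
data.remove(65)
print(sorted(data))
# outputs [8, 58, 72, 92]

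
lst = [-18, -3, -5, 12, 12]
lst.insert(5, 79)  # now [-18, -3, -5, 12, 12, 79]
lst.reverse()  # [79, 12, 12, -5, -3, -18]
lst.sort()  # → [-18, -5, -3, 12, 12, 79]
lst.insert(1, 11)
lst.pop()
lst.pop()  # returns 12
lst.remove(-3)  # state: [-18, 11, -5, 12]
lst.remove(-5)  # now [-18, 11, 12]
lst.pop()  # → 12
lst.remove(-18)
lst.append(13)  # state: [11, 13]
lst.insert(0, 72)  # [72, 11, 13]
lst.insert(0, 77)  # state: [77, 72, 11, 13]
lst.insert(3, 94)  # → [77, 72, 11, 94, 13]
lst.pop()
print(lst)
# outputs [77, 72, 11, 94]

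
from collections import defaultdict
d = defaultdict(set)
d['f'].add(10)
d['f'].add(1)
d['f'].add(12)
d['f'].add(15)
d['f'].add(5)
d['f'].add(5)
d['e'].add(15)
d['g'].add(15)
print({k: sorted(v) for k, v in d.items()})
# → {'f': [1, 5, 10, 12, 15], 'e': [15], 'g': [15]}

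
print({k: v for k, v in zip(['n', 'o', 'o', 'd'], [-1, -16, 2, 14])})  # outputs {'n': -1, 'o': 2, 'd': 14}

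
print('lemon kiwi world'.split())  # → ['lemon', 'kiwi', 'world']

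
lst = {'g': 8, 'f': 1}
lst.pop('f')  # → 1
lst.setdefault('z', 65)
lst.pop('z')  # 65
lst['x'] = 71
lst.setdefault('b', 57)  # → 57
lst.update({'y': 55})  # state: {'g': 8, 'x': 71, 'b': 57, 'y': 55}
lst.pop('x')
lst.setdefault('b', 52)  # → 57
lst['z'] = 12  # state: {'g': 8, 'b': 57, 'y': 55, 'z': 12}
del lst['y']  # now {'g': 8, 'b': 57, 'z': 12}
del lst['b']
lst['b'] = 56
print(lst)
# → {'g': 8, 'z': 12, 'b': 56}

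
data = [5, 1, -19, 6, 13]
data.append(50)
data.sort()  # [-19, 1, 5, 6, 13, 50]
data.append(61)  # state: [-19, 1, 5, 6, 13, 50, 61]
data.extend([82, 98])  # [-19, 1, 5, 6, 13, 50, 61, 82, 98]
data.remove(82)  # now [-19, 1, 5, 6, 13, 50, 61, 98]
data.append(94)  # [-19, 1, 5, 6, 13, 50, 61, 98, 94]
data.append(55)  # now [-19, 1, 5, 6, 13, 50, 61, 98, 94, 55]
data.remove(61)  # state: [-19, 1, 5, 6, 13, 50, 98, 94, 55]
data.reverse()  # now [55, 94, 98, 50, 13, 6, 5, 1, -19]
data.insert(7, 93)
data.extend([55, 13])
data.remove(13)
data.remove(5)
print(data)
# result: [55, 94, 98, 50, 6, 93, 1, -19, 55, 13]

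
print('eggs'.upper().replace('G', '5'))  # E55S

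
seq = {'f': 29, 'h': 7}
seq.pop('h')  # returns 7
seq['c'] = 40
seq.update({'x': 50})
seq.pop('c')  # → 40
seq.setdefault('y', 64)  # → 64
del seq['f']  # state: {'x': 50, 'y': 64}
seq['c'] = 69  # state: {'x': 50, 'y': 64, 'c': 69}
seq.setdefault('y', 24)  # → 64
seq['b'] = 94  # {'x': 50, 'y': 64, 'c': 69, 'b': 94}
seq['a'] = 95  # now {'x': 50, 'y': 64, 'c': 69, 'b': 94, 'a': 95}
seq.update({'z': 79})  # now {'x': 50, 'y': 64, 'c': 69, 'b': 94, 'a': 95, 'z': 79}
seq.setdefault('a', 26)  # 95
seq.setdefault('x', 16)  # 50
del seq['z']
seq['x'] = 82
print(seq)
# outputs {'x': 82, 'y': 64, 'c': 69, 'b': 94, 'a': 95}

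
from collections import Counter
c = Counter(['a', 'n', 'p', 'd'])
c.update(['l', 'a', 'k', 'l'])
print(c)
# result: Counter({'a': 2, 'l': 2, 'n': 1, 'p': 1, 'd': 1, 'k': 1})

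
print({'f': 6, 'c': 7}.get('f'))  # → 6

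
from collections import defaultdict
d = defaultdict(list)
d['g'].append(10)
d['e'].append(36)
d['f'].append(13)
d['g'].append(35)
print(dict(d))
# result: {'g': [10, 35], 'e': [36], 'f': [13]}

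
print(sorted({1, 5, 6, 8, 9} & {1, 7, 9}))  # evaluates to [1, 9]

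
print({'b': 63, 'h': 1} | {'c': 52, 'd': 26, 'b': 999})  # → {'b': 999, 'h': 1, 'c': 52, 'd': 26}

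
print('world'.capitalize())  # World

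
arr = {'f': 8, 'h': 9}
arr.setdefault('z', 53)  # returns 53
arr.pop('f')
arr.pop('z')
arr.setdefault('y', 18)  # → 18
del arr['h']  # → {'y': 18}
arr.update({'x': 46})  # {'y': 18, 'x': 46}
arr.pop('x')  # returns 46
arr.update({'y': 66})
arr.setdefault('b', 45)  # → 45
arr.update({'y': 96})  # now {'y': 96, 'b': 45}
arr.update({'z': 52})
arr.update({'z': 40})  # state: {'y': 96, 'b': 45, 'z': 40}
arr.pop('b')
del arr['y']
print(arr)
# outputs {'z': 40}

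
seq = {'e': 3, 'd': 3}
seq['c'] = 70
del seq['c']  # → {'e': 3, 'd': 3}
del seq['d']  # {'e': 3}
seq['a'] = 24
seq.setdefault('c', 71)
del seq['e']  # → {'a': 24, 'c': 71}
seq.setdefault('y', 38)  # 38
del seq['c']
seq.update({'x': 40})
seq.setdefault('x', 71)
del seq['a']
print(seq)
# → {'y': 38, 'x': 40}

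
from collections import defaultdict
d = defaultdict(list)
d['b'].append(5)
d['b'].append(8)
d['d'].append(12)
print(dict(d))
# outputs {'b': [5, 8], 'd': [12]}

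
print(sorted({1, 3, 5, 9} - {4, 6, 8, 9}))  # [1, 3, 5]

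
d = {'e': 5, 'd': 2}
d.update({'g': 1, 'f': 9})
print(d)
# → {'e': 5, 'd': 2, 'g': 1, 'f': 9}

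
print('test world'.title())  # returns Test World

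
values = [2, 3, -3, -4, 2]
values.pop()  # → 2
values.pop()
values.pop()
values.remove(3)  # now [2]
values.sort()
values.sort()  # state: [2]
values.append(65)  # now [2, 65]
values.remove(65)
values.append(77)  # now [2, 77]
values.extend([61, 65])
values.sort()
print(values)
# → [2, 61, 65, 77]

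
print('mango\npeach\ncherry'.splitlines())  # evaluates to ['mango', 'peach', 'cherry']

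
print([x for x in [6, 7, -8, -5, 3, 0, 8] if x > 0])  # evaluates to [6, 7, 3, 8]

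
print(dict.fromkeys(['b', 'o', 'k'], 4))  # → {'b': 4, 'o': 4, 'k': 4}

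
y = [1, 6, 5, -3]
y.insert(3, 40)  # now [1, 6, 5, 40, -3]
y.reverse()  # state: [-3, 40, 5, 6, 1]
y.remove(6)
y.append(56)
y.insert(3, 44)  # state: [-3, 40, 5, 44, 1, 56]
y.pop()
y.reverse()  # [1, 44, 5, 40, -3]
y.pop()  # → -3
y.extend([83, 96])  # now [1, 44, 5, 40, 83, 96]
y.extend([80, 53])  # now [1, 44, 5, 40, 83, 96, 80, 53]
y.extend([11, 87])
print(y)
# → [1, 44, 5, 40, 83, 96, 80, 53, 11, 87]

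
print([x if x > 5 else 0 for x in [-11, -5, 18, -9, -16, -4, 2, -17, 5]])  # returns [0, 0, 18, 0, 0, 0, 0, 0, 0]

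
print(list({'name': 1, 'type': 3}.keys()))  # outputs ['name', 'type']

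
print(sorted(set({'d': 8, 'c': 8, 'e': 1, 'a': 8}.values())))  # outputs [1, 8]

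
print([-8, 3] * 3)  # [-8, 3, -8, 3, -8, 3]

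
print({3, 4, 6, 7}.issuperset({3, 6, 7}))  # True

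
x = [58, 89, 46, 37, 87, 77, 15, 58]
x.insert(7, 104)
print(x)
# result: [58, 89, 46, 37, 87, 77, 15, 104, 58]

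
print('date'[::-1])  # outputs etad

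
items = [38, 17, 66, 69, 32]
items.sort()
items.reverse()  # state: [69, 66, 38, 32, 17]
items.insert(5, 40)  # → [69, 66, 38, 32, 17, 40]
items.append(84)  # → [69, 66, 38, 32, 17, 40, 84]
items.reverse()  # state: [84, 40, 17, 32, 38, 66, 69]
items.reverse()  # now [69, 66, 38, 32, 17, 40, 84]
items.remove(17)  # [69, 66, 38, 32, 40, 84]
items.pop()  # 84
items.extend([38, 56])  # [69, 66, 38, 32, 40, 38, 56]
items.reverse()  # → [56, 38, 40, 32, 38, 66, 69]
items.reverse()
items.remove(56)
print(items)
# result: [69, 66, 38, 32, 40, 38]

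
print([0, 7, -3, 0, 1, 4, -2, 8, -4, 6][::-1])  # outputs [6, -4, 8, -2, 4, 1, 0, -3, 7, 0]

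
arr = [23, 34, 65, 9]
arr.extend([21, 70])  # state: [23, 34, 65, 9, 21, 70]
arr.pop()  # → 70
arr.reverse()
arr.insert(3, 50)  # [21, 9, 65, 50, 34, 23]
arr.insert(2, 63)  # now [21, 9, 63, 65, 50, 34, 23]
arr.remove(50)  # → [21, 9, 63, 65, 34, 23]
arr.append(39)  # [21, 9, 63, 65, 34, 23, 39]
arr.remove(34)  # [21, 9, 63, 65, 23, 39]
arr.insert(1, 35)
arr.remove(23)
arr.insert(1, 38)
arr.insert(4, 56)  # [21, 38, 35, 9, 56, 63, 65, 39]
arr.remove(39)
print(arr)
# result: [21, 38, 35, 9, 56, 63, 65]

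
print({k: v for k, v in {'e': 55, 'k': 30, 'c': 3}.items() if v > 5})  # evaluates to {'e': 55, 'k': 30}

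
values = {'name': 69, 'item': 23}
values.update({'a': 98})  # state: {'name': 69, 'item': 23, 'a': 98}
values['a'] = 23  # {'name': 69, 'item': 23, 'a': 23}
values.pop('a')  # 23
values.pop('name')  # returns 69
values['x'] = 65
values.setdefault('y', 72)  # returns 72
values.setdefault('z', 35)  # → 35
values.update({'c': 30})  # {'item': 23, 'x': 65, 'y': 72, 'z': 35, 'c': 30}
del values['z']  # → {'item': 23, 'x': 65, 'y': 72, 'c': 30}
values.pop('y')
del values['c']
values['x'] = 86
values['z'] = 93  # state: {'item': 23, 'x': 86, 'z': 93}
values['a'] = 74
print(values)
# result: {'item': 23, 'x': 86, 'z': 93, 'a': 74}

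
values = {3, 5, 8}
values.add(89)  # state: {3, 5, 8, 89}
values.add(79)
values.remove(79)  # {3, 5, 8, 89}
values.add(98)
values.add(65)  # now {3, 5, 8, 65, 89, 98}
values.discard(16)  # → {3, 5, 8, 65, 89, 98}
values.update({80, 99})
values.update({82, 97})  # {3, 5, 8, 65, 80, 82, 89, 97, 98, 99}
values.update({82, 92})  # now {3, 5, 8, 65, 80, 82, 89, 92, 97, 98, 99}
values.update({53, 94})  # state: {3, 5, 8, 53, 65, 80, 82, 89, 92, 94, 97, 98, 99}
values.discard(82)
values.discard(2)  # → {3, 5, 8, 53, 65, 80, 89, 92, 94, 97, 98, 99}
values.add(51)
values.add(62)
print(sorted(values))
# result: [3, 5, 8, 51, 53, 62, 65, 80, 89, 92, 94, 97, 98, 99]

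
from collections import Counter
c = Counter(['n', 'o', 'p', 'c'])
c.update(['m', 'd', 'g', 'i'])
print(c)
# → Counter({'n': 1, 'o': 1, 'p': 1, 'c': 1, 'm': 1, 'd': 1, 'g': 1, 'i': 1})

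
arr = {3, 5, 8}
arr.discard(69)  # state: {3, 5, 8}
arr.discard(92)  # {3, 5, 8}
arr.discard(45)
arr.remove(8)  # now {3, 5}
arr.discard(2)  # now {3, 5}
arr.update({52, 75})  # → {3, 5, 52, 75}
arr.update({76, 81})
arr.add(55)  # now {3, 5, 52, 55, 75, 76, 81}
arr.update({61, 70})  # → {3, 5, 52, 55, 61, 70, 75, 76, 81}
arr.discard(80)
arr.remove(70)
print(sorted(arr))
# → [3, 5, 52, 55, 61, 75, 76, 81]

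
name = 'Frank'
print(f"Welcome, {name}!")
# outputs Welcome, Frank!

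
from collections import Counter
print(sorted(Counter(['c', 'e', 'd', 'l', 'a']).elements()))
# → ['a', 'c', 'd', 'e', 'l']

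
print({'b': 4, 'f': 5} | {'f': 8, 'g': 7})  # {'b': 4, 'f': 8, 'g': 7}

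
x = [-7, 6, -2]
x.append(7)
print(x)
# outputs [-7, 6, -2, 7]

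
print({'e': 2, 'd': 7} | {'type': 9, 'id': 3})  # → {'e': 2, 'd': 7, 'type': 9, 'id': 3}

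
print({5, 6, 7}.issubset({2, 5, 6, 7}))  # True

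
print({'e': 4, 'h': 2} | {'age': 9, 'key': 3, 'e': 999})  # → {'e': 999, 'h': 2, 'age': 9, 'key': 3}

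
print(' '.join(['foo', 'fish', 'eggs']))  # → foo fish eggs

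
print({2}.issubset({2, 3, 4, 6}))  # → True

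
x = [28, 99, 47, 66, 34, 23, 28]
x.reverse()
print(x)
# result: [28, 23, 34, 66, 47, 99, 28]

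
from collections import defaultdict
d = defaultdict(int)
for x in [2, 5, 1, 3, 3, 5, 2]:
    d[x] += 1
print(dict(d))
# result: {2: 2, 5: 2, 1: 1, 3: 2}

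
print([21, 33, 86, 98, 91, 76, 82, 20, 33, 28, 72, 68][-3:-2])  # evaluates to [28]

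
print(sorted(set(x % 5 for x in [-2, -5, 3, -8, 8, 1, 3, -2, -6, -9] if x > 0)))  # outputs [1, 3]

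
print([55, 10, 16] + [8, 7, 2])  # [55, 10, 16, 8, 7, 2]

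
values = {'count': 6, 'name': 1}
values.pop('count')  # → 6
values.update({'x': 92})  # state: {'name': 1, 'x': 92}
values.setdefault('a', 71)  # 71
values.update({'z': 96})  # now {'name': 1, 'x': 92, 'a': 71, 'z': 96}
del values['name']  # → {'x': 92, 'a': 71, 'z': 96}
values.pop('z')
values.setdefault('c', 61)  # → 61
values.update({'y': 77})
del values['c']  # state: {'x': 92, 'a': 71, 'y': 77}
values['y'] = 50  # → {'x': 92, 'a': 71, 'y': 50}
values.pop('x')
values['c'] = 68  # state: {'a': 71, 'y': 50, 'c': 68}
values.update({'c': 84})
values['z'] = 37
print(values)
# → {'a': 71, 'y': 50, 'c': 84, 'z': 37}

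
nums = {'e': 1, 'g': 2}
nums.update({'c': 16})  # {'e': 1, 'g': 2, 'c': 16}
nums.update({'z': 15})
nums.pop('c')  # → 16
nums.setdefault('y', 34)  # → 34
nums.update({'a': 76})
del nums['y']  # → {'e': 1, 'g': 2, 'z': 15, 'a': 76}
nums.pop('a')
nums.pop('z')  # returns 15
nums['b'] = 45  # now {'e': 1, 'g': 2, 'b': 45}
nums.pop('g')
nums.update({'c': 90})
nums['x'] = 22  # {'e': 1, 'b': 45, 'c': 90, 'x': 22}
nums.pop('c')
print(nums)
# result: {'e': 1, 'b': 45, 'x': 22}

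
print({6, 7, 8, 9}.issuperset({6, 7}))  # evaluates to True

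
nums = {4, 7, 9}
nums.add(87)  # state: {4, 7, 9, 87}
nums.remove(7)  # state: {4, 9, 87}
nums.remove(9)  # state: {4, 87}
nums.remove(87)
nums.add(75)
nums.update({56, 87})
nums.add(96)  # {4, 56, 75, 87, 96}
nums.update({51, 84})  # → {4, 51, 56, 75, 84, 87, 96}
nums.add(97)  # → {4, 51, 56, 75, 84, 87, 96, 97}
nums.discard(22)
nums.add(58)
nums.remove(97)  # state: {4, 51, 56, 58, 75, 84, 87, 96}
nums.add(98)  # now {4, 51, 56, 58, 75, 84, 87, 96, 98}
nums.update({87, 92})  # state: {4, 51, 56, 58, 75, 84, 87, 92, 96, 98}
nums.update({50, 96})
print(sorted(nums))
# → [4, 50, 51, 56, 58, 75, 84, 87, 92, 96, 98]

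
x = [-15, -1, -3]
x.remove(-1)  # [-15, -3]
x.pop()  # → -3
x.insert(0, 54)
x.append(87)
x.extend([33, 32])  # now [54, -15, 87, 33, 32]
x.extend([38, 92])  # [54, -15, 87, 33, 32, 38, 92]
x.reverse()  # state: [92, 38, 32, 33, 87, -15, 54]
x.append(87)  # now [92, 38, 32, 33, 87, -15, 54, 87]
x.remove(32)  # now [92, 38, 33, 87, -15, 54, 87]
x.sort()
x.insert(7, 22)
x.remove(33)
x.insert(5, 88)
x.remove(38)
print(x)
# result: [-15, 54, 87, 87, 88, 92, 22]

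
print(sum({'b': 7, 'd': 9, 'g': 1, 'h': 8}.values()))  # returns 25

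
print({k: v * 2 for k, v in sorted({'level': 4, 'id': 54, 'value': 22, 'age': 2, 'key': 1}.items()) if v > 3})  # {'id': 108, 'level': 8, 'value': 44}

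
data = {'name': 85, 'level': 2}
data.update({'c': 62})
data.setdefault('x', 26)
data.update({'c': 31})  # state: {'name': 85, 'level': 2, 'c': 31, 'x': 26}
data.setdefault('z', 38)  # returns 38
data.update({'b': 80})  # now {'name': 85, 'level': 2, 'c': 31, 'x': 26, 'z': 38, 'b': 80}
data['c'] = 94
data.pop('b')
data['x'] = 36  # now {'name': 85, 'level': 2, 'c': 94, 'x': 36, 'z': 38}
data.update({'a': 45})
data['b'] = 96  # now {'name': 85, 'level': 2, 'c': 94, 'x': 36, 'z': 38, 'a': 45, 'b': 96}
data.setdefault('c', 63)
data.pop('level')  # 2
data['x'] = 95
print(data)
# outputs {'name': 85, 'c': 94, 'x': 95, 'z': 38, 'a': 45, 'b': 96}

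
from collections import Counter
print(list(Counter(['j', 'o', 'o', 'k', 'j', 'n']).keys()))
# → ['j', 'o', 'k', 'n']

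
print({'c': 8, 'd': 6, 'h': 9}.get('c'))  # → 8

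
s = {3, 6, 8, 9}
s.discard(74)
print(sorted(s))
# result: [3, 6, 8, 9]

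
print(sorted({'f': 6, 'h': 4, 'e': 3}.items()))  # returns [('e', 3), ('f', 6), ('h', 4)]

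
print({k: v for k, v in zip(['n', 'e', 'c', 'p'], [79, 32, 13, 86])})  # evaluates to {'n': 79, 'e': 32, 'c': 13, 'p': 86}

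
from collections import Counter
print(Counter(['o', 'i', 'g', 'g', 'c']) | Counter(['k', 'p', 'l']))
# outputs Counter({'g': 2, 'o': 1, 'i': 1, 'c': 1, 'k': 1, 'p': 1, 'l': 1})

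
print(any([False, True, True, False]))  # True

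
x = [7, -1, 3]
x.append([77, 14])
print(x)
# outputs [7, -1, 3, [77, 14]]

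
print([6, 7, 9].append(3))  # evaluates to None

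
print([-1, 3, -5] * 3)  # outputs [-1, 3, -5, -1, 3, -5, -1, 3, -5]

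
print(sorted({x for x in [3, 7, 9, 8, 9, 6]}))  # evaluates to [3, 6, 7, 8, 9]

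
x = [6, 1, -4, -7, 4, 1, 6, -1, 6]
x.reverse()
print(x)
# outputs [6, -1, 6, 1, 4, -7, -4, 1, 6]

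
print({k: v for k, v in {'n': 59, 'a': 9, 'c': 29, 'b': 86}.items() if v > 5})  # {'n': 59, 'a': 9, 'c': 29, 'b': 86}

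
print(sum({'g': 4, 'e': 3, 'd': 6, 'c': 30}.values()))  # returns 43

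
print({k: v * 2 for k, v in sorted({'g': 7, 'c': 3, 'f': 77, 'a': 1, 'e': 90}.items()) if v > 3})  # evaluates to {'e': 180, 'f': 154, 'g': 14}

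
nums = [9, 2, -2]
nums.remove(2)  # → [9, -2]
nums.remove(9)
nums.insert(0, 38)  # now [38, -2]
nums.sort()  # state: [-2, 38]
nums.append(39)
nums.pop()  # 39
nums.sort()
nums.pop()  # 38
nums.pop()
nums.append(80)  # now [80]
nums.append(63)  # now [80, 63]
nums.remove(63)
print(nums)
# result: [80]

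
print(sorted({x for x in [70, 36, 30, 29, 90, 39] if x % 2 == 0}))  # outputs [30, 36, 70, 90]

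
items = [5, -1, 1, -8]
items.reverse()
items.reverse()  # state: [5, -1, 1, -8]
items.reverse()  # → [-8, 1, -1, 5]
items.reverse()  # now [5, -1, 1, -8]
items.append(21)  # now [5, -1, 1, -8, 21]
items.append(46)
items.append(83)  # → [5, -1, 1, -8, 21, 46, 83]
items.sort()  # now [-8, -1, 1, 5, 21, 46, 83]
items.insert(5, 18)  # [-8, -1, 1, 5, 21, 18, 46, 83]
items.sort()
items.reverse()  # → [83, 46, 21, 18, 5, 1, -1, -8]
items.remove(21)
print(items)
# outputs [83, 46, 18, 5, 1, -1, -8]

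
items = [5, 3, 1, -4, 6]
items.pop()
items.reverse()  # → [-4, 1, 3, 5]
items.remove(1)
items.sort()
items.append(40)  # [-4, 3, 5, 40]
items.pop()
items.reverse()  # [5, 3, -4]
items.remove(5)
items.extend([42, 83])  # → [3, -4, 42, 83]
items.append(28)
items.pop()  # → 28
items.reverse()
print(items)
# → [83, 42, -4, 3]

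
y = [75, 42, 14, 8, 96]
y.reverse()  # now [96, 8, 14, 42, 75]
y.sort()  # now [8, 14, 42, 75, 96]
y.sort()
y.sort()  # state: [8, 14, 42, 75, 96]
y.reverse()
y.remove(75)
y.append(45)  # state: [96, 42, 14, 8, 45]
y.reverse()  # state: [45, 8, 14, 42, 96]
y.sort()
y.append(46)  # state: [8, 14, 42, 45, 96, 46]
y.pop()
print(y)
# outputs [8, 14, 42, 45, 96]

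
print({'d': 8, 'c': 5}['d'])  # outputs 8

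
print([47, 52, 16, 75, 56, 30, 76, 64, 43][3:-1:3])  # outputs [75, 76]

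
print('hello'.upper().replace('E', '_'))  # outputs H_LLO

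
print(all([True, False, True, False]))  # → False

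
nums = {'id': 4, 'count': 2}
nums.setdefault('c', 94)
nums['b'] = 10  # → {'id': 4, 'count': 2, 'c': 94, 'b': 10}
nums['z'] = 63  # {'id': 4, 'count': 2, 'c': 94, 'b': 10, 'z': 63}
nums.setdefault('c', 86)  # 94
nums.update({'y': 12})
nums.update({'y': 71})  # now {'id': 4, 'count': 2, 'c': 94, 'b': 10, 'z': 63, 'y': 71}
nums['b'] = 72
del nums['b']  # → {'id': 4, 'count': 2, 'c': 94, 'z': 63, 'y': 71}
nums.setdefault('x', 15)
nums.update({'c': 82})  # {'id': 4, 'count': 2, 'c': 82, 'z': 63, 'y': 71, 'x': 15}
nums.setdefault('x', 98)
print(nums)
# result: {'id': 4, 'count': 2, 'c': 82, 'z': 63, 'y': 71, 'x': 15}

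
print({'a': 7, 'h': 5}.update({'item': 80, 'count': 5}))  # None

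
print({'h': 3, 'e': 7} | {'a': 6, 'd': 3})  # {'h': 3, 'e': 7, 'a': 6, 'd': 3}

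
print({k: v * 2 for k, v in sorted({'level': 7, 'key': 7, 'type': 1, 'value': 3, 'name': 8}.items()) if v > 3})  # {'key': 14, 'level': 14, 'name': 16}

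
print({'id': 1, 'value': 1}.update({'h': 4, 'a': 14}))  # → None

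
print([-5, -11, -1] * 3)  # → [-5, -11, -1, -5, -11, -1, -5, -11, -1]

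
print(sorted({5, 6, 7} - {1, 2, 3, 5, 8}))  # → [6, 7]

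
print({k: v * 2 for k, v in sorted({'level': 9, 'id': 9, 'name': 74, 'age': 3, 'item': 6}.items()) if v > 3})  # {'id': 18, 'item': 12, 'level': 18, 'name': 148}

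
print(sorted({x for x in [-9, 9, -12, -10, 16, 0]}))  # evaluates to [-12, -10, -9, 0, 9, 16]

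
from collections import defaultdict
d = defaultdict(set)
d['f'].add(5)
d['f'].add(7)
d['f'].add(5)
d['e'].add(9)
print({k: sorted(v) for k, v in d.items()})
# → {'f': [5, 7], 'e': [9]}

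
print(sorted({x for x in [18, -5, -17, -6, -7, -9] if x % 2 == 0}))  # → [-6, 18]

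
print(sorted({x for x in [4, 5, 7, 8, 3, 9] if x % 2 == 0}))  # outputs [4, 8]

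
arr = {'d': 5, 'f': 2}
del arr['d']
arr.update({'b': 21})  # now {'f': 2, 'b': 21}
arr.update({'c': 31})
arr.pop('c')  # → 31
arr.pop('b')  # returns 21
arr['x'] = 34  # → {'f': 2, 'x': 34}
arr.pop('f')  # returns 2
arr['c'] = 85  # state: {'x': 34, 'c': 85}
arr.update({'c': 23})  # {'x': 34, 'c': 23}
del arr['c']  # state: {'x': 34}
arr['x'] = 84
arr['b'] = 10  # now {'x': 84, 'b': 10}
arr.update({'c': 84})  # {'x': 84, 'b': 10, 'c': 84}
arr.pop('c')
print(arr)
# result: {'x': 84, 'b': 10}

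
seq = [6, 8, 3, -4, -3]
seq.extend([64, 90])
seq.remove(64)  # [6, 8, 3, -4, -3, 90]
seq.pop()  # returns 90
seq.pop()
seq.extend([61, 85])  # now [6, 8, 3, -4, 61, 85]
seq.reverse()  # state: [85, 61, -4, 3, 8, 6]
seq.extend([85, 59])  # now [85, 61, -4, 3, 8, 6, 85, 59]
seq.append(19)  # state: [85, 61, -4, 3, 8, 6, 85, 59, 19]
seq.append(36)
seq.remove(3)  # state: [85, 61, -4, 8, 6, 85, 59, 19, 36]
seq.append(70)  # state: [85, 61, -4, 8, 6, 85, 59, 19, 36, 70]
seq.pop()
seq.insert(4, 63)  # [85, 61, -4, 8, 63, 6, 85, 59, 19, 36]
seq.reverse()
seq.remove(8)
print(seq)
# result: [36, 19, 59, 85, 6, 63, -4, 61, 85]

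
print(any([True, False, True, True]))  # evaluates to True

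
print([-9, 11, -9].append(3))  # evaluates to None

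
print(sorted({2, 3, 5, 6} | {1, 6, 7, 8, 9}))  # [1, 2, 3, 5, 6, 7, 8, 9]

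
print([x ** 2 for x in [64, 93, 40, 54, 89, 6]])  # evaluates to [4096, 8649, 1600, 2916, 7921, 36]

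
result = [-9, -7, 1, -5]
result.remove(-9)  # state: [-7, 1, -5]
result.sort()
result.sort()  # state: [-7, -5, 1]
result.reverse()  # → [1, -5, -7]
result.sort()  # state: [-7, -5, 1]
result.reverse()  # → [1, -5, -7]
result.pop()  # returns -7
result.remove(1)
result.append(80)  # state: [-5, 80]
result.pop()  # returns 80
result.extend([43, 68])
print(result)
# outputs [-5, 43, 68]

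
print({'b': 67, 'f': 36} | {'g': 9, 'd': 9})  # {'b': 67, 'f': 36, 'g': 9, 'd': 9}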